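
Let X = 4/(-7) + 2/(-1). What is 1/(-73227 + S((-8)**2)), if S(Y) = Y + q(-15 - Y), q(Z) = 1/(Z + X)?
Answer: -571/41776080 ≈ -1.3668e-5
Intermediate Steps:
X = -18/7 (X = 4*(-1/7) + 2*(-1) = -4/7 - 2 = -18/7 ≈ -2.5714)
q(Z) = 1/(-18/7 + Z) (q(Z) = 1/(Z - 18/7) = 1/(-18/7 + Z))
S(Y) = Y + 7/(-123 - 7*Y) (S(Y) = Y + 7/(-18 + 7*(-15 - Y)) = Y + 7/(-18 + (-105 - 7*Y)) = Y + 7/(-123 - 7*Y))
1/(-73227 + S((-8)**2)) = 1/(-73227 + ((-8)**2 - 1/(123/7 + (-8)**2))) = 1/(-73227 + (64 - 1/(123/7 + 64))) = 1/(-73227 + (64 - 1/571/7)) = 1/(-73227 + (64 - 1*7/571)) = 1/(-73227 + (64 - 7/571)) = 1/(-73227 + 36537/571) = 1/(-41776080/571) = -571/41776080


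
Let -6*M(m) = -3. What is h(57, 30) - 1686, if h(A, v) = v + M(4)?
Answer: -3311/2 ≈ -1655.5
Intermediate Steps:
M(m) = 1/2 (M(m) = -1/6*(-3) = 1/2)
h(A, v) = 1/2 + v (h(A, v) = v + 1/2 = 1/2 + v)
h(57, 30) - 1686 = (1/2 + 30) - 1686 = 61/2 - 1686 = -3311/2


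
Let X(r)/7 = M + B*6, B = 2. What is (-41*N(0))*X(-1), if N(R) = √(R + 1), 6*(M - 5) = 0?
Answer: -4879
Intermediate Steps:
M = 5 (M = 5 + (⅙)*0 = 5 + 0 = 5)
N(R) = √(1 + R)
X(r) = 119 (X(r) = 7*(5 + 2*6) = 7*(5 + 12) = 7*17 = 119)
(-41*N(0))*X(-1) = -41*√(1 + 0)*119 = -41*√1*119 = -41*1*119 = -41*119 = -4879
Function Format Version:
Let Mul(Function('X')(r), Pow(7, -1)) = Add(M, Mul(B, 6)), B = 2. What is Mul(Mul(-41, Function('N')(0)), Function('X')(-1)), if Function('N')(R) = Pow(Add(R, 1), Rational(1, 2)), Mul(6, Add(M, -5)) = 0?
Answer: -4879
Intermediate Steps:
M = 5 (M = Add(5, Mul(Rational(1, 6), 0)) = Add(5, 0) = 5)
Function('N')(R) = Pow(Add(1, R), Rational(1, 2))
Function('X')(r) = 119 (Function('X')(r) = Mul(7, Add(5, Mul(2, 6))) = Mul(7, Add(5, 12)) = Mul(7, 17) = 119)
Mul(Mul(-41, Function('N')(0)), Function('X')(-1)) = Mul(Mul(-41, Pow(Add(1, 0), Rational(1, 2))), 119) = Mul(Mul(-41, Pow(1, Rational(1, 2))), 119) = Mul(Mul(-41, 1), 119) = Mul(-41, 119) = -4879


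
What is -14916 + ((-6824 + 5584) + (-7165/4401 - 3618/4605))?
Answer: -109158729341/6755535 ≈ -16158.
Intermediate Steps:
-14916 + ((-6824 + 5584) + (-7165/4401 - 3618/4605)) = -14916 + (-1240 + (-7165*1/4401 - 3618*1/4605)) = -14916 + (-1240 + (-7165/4401 - 1206/1535)) = -14916 + (-1240 - 16305881/6755535) = -14916 - 8393169281/6755535 = -109158729341/6755535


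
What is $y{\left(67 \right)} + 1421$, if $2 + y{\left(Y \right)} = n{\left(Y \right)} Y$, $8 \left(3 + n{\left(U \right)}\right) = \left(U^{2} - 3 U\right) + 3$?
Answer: $\frac{297241}{8} \approx 37155.0$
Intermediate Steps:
$n{\left(U \right)} = - \frac{21}{8} - \frac{3 U}{8} + \frac{U^{2}}{8}$ ($n{\left(U \right)} = -3 + \frac{\left(U^{2} - 3 U\right) + 3}{8} = -3 + \frac{3 + U^{2} - 3 U}{8} = -3 + \left(\frac{3}{8} - \frac{3 U}{8} + \frac{U^{2}}{8}\right) = - \frac{21}{8} - \frac{3 U}{8} + \frac{U^{2}}{8}$)
$y{\left(Y \right)} = -2 + Y \left(- \frac{21}{8} - \frac{3 Y}{8} + \frac{Y^{2}}{8}\right)$ ($y{\left(Y \right)} = -2 + \left(- \frac{21}{8} - \frac{3 Y}{8} + \frac{Y^{2}}{8}\right) Y = -2 + Y \left(- \frac{21}{8} - \frac{3 Y}{8} + \frac{Y^{2}}{8}\right)$)
$y{\left(67 \right)} + 1421 = \left(-2 - \frac{67 \left(21 - 67^{2} + 3 \cdot 67\right)}{8}\right) + 1421 = \left(-2 - \frac{67 \left(21 - 4489 + 201\right)}{8}\right) + 1421 = \left(-2 - \frac{67}{8} \left(-4267\right)\right) + 1421 = \left(-2 + \frac{285889}{8}\right) + 1421 = \frac{285873}{8} + 1421 = \frac{297241}{8}$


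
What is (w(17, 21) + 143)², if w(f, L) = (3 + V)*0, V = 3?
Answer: 20449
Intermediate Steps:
w(f, L) = 0 (w(f, L) = (3 + 3)*0 = 6*0 = 0)
(w(17, 21) + 143)² = (0 + 143)² = 143² = 20449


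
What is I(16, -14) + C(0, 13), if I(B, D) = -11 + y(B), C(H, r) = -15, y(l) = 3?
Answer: -23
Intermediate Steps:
I(B, D) = -8 (I(B, D) = -11 + 3 = -8)
I(16, -14) + C(0, 13) = -8 - 15 = -23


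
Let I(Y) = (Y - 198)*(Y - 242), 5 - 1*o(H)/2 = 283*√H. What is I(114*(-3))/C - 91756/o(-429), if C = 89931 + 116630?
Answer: 2*(-4737514379*I + 44623440*√429)/(206561*(5*I + 283*√429)) ≈ 1.52 - 7.8269*I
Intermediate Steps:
o(H) = 10 - 566*√H
C = 206561
I(Y) = (-242 + Y)*(-198 + Y) (I(Y) = (-198 + Y)*(-242 + Y) = (-242 + Y)*(-198 + Y))
I(114*(-3))/C - 91756/o(-429) = (47916 + (114*(-3))² - 50160*(-3))/206561 - 91756/(10 - 566*I*√429) = (47916 + (-342)² - 440*(-342))*(1/206561) - 91756/(10 - 566*I*√429) = (47916 + 116964 + 150480)*(1/206561) - 91756/(10 - 566*I*√429) = 315360*(1/206561) - 91756/(10 - 566*I*√429) = 315360/206561 - 91756/(10 - 566*I*√429)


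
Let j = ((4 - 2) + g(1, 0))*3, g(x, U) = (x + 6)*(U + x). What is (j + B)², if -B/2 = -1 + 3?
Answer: 529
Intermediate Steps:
g(x, U) = (6 + x)*(U + x)
B = -4 (B = -2*(-1 + 3) = -2*2 = -4)
j = 27 (j = ((4 - 2) + (1² + 6*0 + 6*1 + 0*1))*3 = (2 + (1 + 0 + 6 + 0))*3 = (2 + 7)*3 = 9*3 = 27)
(j + B)² = (27 - 4)² = 23² = 529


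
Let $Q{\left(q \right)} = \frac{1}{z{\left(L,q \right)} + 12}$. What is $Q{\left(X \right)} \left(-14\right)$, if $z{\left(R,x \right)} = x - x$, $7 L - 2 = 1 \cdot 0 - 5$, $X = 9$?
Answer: $- \frac{7}{6} \approx -1.1667$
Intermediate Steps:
$L = - \frac{3}{7}$ ($L = \frac{2}{7} + \frac{1 \cdot 0 - 5}{7} = \frac{2}{7} + \frac{0 - 5}{7} = \frac{2}{7} + \frac{1}{7} \left(-5\right) = \frac{2}{7} - \frac{5}{7} = - \frac{3}{7} \approx -0.42857$)
$z{\left(R,x \right)} = 0$
$Q{\left(q \right)} = \frac{1}{12}$ ($Q{\left(q \right)} = \frac{1}{0 + 12} = \frac{1}{12}$)
$Q{\left(X \right)} \left(-14\right) = \frac{1}{12} \left(-14\right) = - \frac{7}{6}$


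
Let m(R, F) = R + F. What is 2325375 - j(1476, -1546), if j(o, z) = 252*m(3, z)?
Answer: 2714211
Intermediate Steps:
m(R, F) = F + R
j(o, z) = 756 + 252*z (j(o, z) = 252*(z + 3) = 252*(3 + z) = 756 + 252*z)
2325375 - j(1476, -1546) = 2325375 - (756 + 252*(-1546)) = 2325375 - (756 - 389592) = 2325375 - 1*(-388836) = 2325375 + 388836 = 2714211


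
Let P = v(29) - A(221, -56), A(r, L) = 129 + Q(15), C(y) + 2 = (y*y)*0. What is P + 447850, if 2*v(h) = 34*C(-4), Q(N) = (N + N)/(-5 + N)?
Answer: 447684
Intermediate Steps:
C(y) = -2 (C(y) = -2 + (y*y)*0 = -2 + y**2*0 = -2 + 0 = -2)
Q(N) = 2*N/(-5 + N) (Q(N) = (2*N)/(-5 + N) = 2*N/(-5 + N))
A(r, L) = 132 (A(r, L) = 129 + 2*15/(-5 + 15) = 129 + 2*15/10 = 129 + 2*15*(1/10) = 129 + 3 = 132)
v(h) = -34 (v(h) = (34*(-2))/2 = (1/2)*(-68) = -34)
P = -166 (P = -34 - 1*132 = -34 - 132 = -166)
P + 447850 = -166 + 447850 = 447684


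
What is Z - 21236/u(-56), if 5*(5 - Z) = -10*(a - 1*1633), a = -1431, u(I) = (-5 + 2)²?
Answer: -76343/9 ≈ -8482.6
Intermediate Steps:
u(I) = 9 (u(I) = (-3)² = 9)
Z = -6123 (Z = 5 - (-2)*(-1431 - 1*1633) = 5 - (-2)*(-1431 - 1633) = 5 - (-2)*(-3064) = 5 - ⅕*30640 = 5 - 6128 = -6123)
Z - 21236/u(-56) = -6123 - 21236/9 = -76343/9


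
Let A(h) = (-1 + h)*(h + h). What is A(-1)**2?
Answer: 16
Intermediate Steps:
A(h) = 2*h*(-1 + h) (A(h) = (-1 + h)*(2*h) = 2*h*(-1 + h))
A(-1)**2 = (2*(-1)*(-1 - 1))**2 = (2*(-1)*(-2))**2 = 4**2 = 16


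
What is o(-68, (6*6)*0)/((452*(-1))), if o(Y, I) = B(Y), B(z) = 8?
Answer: -2/113 ≈ -0.017699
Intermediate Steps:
o(Y, I) = 8
o(-68, (6*6)*0)/((452*(-1))) = 8/((452*(-1))) = 8/(-452) = 8*(-1/452) = -2/113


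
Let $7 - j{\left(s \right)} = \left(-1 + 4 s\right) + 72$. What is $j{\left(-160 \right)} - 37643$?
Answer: $-37067$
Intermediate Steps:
$j{\left(s \right)} = -64 - 4 s$ ($j{\left(s \right)} = 7 - \left(\left(-1 + 4 s\right) + 72\right) = 7 - \left(71 + 4 s\right) = -64 - 4 s$)
$j{\left(-160 \right)} - 37643 = \left(-64 - -640\right) - 37643 = \left(-64 + 640\right) - 37643 = 576 - 37643 = -37067$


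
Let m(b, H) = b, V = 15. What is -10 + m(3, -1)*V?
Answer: 35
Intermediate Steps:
-10 + m(3, -1)*V = -10 + 3*15 = -10 + 45 = 35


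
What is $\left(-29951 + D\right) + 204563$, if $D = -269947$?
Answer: $-95335$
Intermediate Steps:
$\left(-29951 + D\right) + 204563 = \left(-29951 - 269947\right) + 204563 = -299898 + 204563 = -95335$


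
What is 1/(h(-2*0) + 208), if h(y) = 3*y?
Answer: 1/208 ≈ 0.0048077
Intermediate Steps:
1/(h(-2*0) + 208) = 1/(3*(-2*0) + 208) = 1/(3*0 + 208) = 1/(0 + 208) = 1/208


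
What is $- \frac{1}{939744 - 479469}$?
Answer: $- \frac{1}{460275} \approx -2.1726 \cdot 10^{-6}$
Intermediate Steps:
$- \frac{1}{939744 - 479469} = - \frac{1}{460275}$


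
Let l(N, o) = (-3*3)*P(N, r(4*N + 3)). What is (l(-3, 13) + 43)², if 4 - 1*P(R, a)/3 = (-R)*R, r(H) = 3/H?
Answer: 94864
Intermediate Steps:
P(R, a) = 12 + 3*R² (P(R, a) = 12 - 3*(-R)*R = 12 - (-3)*R² = 12 + 3*R²)
l(N, o) = -108 - 27*N² (l(N, o) = (-3*3)*(12 + 3*N²) = -9*(12 + 3*N²) = -108 - 27*N²)
(l(-3, 13) + 43)² = ((-108 - 27*(-3)²) + 43)² = ((-108 - 27*9) + 43)² = ((-108 - 243) + 43)² = (-351 + 43)² = (-308)² = 94864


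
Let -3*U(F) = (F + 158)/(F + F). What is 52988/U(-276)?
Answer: -43874064/59 ≈ -7.4363e+5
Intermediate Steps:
U(F) = -(158 + F)/(6*F) (U(F) = -(F + 158)/(3*(F + F)) = -(158 + F)/(3*(2*F)) = -(158 + F)*1/(2*F)/3 = -(158 + F)/(6*F))
52988/U(-276) = 52988/(((⅙)*(-158 - 1*(-276))/(-276))) = 52988/(((⅙)*(-1/276)*(-158 + 276))) = 52988/(((⅙)*(-1/276)*118)) = 52988/(-59/828) = 52988*(-828/59) = -43874064/59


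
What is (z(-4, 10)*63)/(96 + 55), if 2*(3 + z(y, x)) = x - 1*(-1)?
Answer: 315/302 ≈ 1.0430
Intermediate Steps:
z(y, x) = -5/2 + x/2 (z(y, x) = -3 + (x - 1*(-1))/2 = -3 + (x + 1)/2 = -3 + (1 + x)/2 = -3 + (1/2 + x/2) = -5/2 + x/2)
(z(-4, 10)*63)/(96 + 55) = ((-5/2 + (1/2)*10)*63)/(96 + 55) = ((-5/2 + 5)*63)/151 = ((5/2)*63)*(1/151) = (315/2)*(1/151) = 315/302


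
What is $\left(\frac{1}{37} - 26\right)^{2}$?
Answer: $\frac{923521}{1369} \approx 674.6$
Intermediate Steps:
$\left(\frac{1}{37} - 26\right)^{2} = \left(- \frac{961}{37}\right)^{2} = \frac{923521}{1369}$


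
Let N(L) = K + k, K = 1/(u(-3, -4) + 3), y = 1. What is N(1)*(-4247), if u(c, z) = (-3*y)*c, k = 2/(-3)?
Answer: 29729/12 ≈ 2477.4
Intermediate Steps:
k = -⅔ (k = 2*(-⅓) = -⅔ ≈ -0.66667)
u(c, z) = -3*c (u(c, z) = (-3*1)*c = -3*c)
K = 1/12 (K = 1/(-3*(-3) + 3) = 1/(9 + 3) = 1/12 ≈ 0.083333)
N(L) = -7/12 (N(L) = 1/12 - ⅔ = -7/12)
N(1)*(-4247) = -7/12*(-4247) = 29729/12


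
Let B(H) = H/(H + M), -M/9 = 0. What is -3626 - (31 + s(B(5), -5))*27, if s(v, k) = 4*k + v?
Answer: -3950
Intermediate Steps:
M = 0 (M = -9*0 = 0)
B(H) = 1 (B(H) = H/(H + 0) = H/H = 1)
s(v, k) = v + 4*k
-3626 - (31 + s(B(5), -5))*27 = -3626 - (31 + (1 + 4*(-5)))*27 = -3626 - (31 + (1 - 20))*27 = -3626 - (31 - 19)*27 = -3626 - 12*27 = -3626 - 1*324 = -3626 - 324 = -3950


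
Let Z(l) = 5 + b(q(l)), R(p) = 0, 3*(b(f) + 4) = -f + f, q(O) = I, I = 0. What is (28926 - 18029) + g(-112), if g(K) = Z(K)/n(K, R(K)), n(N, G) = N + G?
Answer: 1220463/112 ≈ 10897.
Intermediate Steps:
q(O) = 0
b(f) = -4 (b(f) = -4 + (-f + f)/3 = -4 + (⅓)*0 = -4 + 0 = -4)
n(N, G) = G + N
Z(l) = 1 (Z(l) = 5 - 4 = 1)
g(K) = 1/K (g(K) = 1/(0 + K) = 1/K)
(28926 - 18029) + g(-112) = (28926 - 18029) + 1/(-112) = 10897 - 1/112 = 1220463/112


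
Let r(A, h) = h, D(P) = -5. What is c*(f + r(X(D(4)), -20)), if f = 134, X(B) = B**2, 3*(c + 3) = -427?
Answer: -16568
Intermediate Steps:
c = -436/3 (c = -3 + (1/3)*(-427) = -3 - 427/3 = -436/3 ≈ -145.33)
c*(f + r(X(D(4)), -20)) = -436*(134 - 20)/3 = -436/3*114 = -16568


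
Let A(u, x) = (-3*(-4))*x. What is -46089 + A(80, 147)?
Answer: -44325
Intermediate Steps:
A(u, x) = 12*x
-46089 + A(80, 147) = -46089 + 12*147 = -46089 + 1764 = -44325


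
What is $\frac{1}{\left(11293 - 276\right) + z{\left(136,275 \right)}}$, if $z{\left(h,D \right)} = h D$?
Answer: $\frac{1}{48417} \approx 2.0654 \cdot 10^{-5}$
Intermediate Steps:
$z{\left(h,D \right)} = D h$
$\frac{1}{\left(11293 - 276\right) + z{\left(136,275 \right)}} = \frac{1}{\left(11293 - 276\right) + 275 \cdot 136} = \frac{1}{\left(11293 - 276\right) + 37400} = \frac{1}{11017 + 37400} = \frac{1}{48417}$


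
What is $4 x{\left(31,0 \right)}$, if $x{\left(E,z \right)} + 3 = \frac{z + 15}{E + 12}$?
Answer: $- \frac{456}{43} \approx -10.605$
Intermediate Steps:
$x{\left(E,z \right)} = -3 + \frac{15 + z}{12 + E}$ ($x{\left(E,z \right)} = -3 + \frac{z + 15}{E + 12} = -3 + \frac{15 + z}{12 + E}$)
$4 x{\left(31,0 \right)} = 4 \frac{-21 + 0 - 93}{12 + 31} = 4 \frac{-21 + 0 - 93}{43} = 4 \cdot \frac{1}{43} \left(-114\right) = 4 \left(- \frac{114}{43}\right) = - \frac{456}{43}$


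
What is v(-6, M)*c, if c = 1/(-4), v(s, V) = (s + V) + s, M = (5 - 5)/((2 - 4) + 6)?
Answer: 3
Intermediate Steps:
M = 0 (M = 0/(-2 + 6) = 0/4 = 0*(¼) = 0)
v(s, V) = V + 2*s (v(s, V) = (V + s) + s = V + 2*s)
c = -¼ ≈ -0.25000
v(-6, M)*c = (0 + 2*(-6))*(-¼) = (0 - 12)*(-¼) = -12*(-¼) = 3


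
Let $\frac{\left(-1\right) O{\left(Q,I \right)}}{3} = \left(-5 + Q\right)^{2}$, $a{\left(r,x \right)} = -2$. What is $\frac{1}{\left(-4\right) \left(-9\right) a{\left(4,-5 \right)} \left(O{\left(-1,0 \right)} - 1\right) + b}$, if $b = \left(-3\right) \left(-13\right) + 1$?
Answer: $\frac{1}{7888} \approx 0.00012677$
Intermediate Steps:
$b = 40$ ($b = 39 + 1 = 40$)
$O{\left(Q,I \right)} = - 3 \left(-5 + Q\right)^{2}$
$\frac{1}{\left(-4\right) \left(-9\right) a{\left(4,-5 \right)} \left(O{\left(-1,0 \right)} - 1\right) + b} = \frac{1}{\left(-4\right) \left(-9\right) \left(- 2 \left(- 3 \left(-5 - 1\right)^{2} - 1\right)\right) + 40} = \frac{1}{36 \left(- 2 \left(- 3 \left(-6\right)^{2} - 1\right)\right) + 40} = \frac{1}{36 \left(- 2 \left(\left(-3\right) 36 - 1\right)\right) + 40} = \frac{1}{36 \left(- 2 \left(-108 - 1\right)\right) + 40} = \frac{1}{36 \left(\left(-2\right) \left(-109\right)\right) + 40} = \frac{1}{36 \cdot 218 + 40} = \frac{1}{7848 + 40} = \frac{1}{7888}$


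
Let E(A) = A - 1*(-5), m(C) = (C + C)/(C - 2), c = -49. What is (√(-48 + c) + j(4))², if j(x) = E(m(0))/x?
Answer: -1527/16 + 5*I*√97/2 ≈ -95.438 + 24.622*I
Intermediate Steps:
m(C) = 2*C/(-2 + C) (m(C) = (2*C)/(-2 + C) = 2*C/(-2 + C))
E(A) = 5 + A (E(A) = A + 5 = 5 + A)
j(x) = 5/x (j(x) = (5 + 2*0/(-2 + 0))/x = (5 + 2*0/(-2))/x = (5 + 2*0*(-½))/x = (5 + 0)/x = 5/x)
(√(-48 + c) + j(4))² = (√(-48 - 49) + 5/4)² = (√(-97) + 5*(¼))² = (I*√97 + 5/4)² = (5/4 + I*√97)²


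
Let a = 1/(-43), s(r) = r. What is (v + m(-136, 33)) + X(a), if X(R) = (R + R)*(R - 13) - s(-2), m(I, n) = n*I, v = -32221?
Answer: -67870123/1849 ≈ -36706.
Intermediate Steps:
m(I, n) = I*n
a = -1/43 ≈ -0.023256
X(R) = 2 + 2*R*(-13 + R) (X(R) = (R + R)*(R - 13) - 1*(-2) = (2*R)*(-13 + R) + 2 = 2*R*(-13 + R) + 2 = 2 + 2*R*(-13 + R))
(v + m(-136, 33)) + X(a) = (-32221 - 136*33) + (2 - 26*(-1/43) + 2*(-1/43)²) = (-32221 - 4488) + (2 + 26/43 + 2*(1/1849)) = -36709 + (2 + 26/43 + 2/1849) = -36709 + 4818/1849 = -67870123/1849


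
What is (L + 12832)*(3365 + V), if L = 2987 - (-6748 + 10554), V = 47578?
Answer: 611978259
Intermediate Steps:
L = -819 (L = 2987 - 1*3806 = 2987 - 3806 = -819)
(L + 12832)*(3365 + V) = (-819 + 12832)*(3365 + 47578) = 12013*50943 = 611978259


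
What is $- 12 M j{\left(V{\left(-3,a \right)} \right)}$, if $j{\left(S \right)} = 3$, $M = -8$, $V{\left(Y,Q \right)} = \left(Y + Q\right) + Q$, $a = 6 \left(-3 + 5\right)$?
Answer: $288$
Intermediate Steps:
$a = 12$ ($a = 6 \cdot 2 = 12$)
$V{\left(Y,Q \right)} = Y + 2 Q$ ($V{\left(Y,Q \right)} = \left(Q + Y\right) + Q = Y + 2 Q$)
$- 12 M j{\left(V{\left(-3,a \right)} \right)} = \left(-12\right) \left(-8\right) 3 = 96 \cdot 3 = 288$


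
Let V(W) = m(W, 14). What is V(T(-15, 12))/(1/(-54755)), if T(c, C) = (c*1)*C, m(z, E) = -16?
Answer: 876080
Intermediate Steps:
T(c, C) = C*c (T(c, C) = c*C = C*c)
V(W) = -16
V(T(-15, 12))/(1/(-54755)) = -16/(1/(-54755)) = -16/(-1/54755) = -16*(-54755) = 876080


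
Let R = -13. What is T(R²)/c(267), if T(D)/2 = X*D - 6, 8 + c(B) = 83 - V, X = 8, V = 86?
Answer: -2692/11 ≈ -244.73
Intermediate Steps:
c(B) = -11 (c(B) = -8 + (83 - 1*86) = -8 + (83 - 86) = -8 - 3 = -11)
T(D) = -12 + 16*D (T(D) = 2*(8*D - 6) = 2*(-6 + 8*D) = -12 + 16*D)
T(R²)/c(267) = (-12 + 16*(-13)²)/(-11) = (-12 + 16*169)*(-1/11) = (-12 + 2704)*(-1/11) = 2692*(-1/11) = -2692/11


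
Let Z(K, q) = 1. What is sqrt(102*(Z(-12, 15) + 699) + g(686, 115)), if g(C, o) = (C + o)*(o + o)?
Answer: sqrt(255630) ≈ 505.60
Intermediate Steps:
g(C, o) = 2*o*(C + o) (g(C, o) = (C + o)*(2*o) = 2*o*(C + o))
sqrt(102*(Z(-12, 15) + 699) + g(686, 115)) = sqrt(102*(1 + 699) + 2*115*(686 + 115)) = sqrt(102*700 + 2*115*801) = sqrt(71400 + 184230) = sqrt(255630)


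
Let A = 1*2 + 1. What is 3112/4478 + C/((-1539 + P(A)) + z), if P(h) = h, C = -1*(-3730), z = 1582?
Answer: 4211523/51497 ≈ 81.782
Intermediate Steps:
C = 3730
A = 3 (A = 2 + 1 = 3)
3112/4478 + C/((-1539 + P(A)) + z) = 3112/4478 + 3730/((-1539 + 3) + 1582) = 3112*(1/4478) + 3730/(-1536 + 1582) = 1556/2239 + 3730/46 = 1556/2239 + 3730*(1/46) = 1556/2239 + 1865/23 = 4211523/51497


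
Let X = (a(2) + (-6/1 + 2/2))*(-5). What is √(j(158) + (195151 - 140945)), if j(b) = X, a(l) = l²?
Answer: √54211 ≈ 232.83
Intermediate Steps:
X = 5 (X = (2² + (-6/1 + 2/2))*(-5) = (4 + (-6*1 + 2*(½)))*(-5) = (4 + (-6 + 1))*(-5) = (4 - 5)*(-5) = -1*(-5) = 5)
j(b) = 5
√(j(158) + (195151 - 140945)) = √(5 + (195151 - 140945)) = √(5 + 54206) = √54211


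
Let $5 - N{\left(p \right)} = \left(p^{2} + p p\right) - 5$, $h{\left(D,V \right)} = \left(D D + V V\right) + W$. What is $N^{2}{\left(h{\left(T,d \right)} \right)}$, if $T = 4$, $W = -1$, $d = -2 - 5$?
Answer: $66945124$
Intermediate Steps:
$d = -7$ ($d = -2 - 5 = -7$)
$h{\left(D,V \right)} = -1 + D^{2} + V^{2}$ ($h{\left(D,V \right)} = \left(D D + V V\right) - 1 = \left(D^{2} + V^{2}\right) - 1 = -1 + D^{2} + V^{2}$)
$N{\left(p \right)} = 10 - 2 p^{2}$ ($N{\left(p \right)} = 5 - \left(\left(p^{2} + p p\right) - 5\right) = 5 - \left(\left(p^{2} + p^{2}\right) - 5\right) = 5 - \left(2 p^{2} - 5\right) = 5 - \left(-5 + 2 p^{2}\right) = 10 - 2 p^{2}$)
$N^{2}{\left(h{\left(T,d \right)} \right)} = \left(10 - 2 \left(-1 + 4^{2} + \left(-7\right)^{2}\right)^{2}\right)^{2} = \left(10 - 2 \left(-1 + 16 + 49\right)^{2}\right)^{2} = \left(10 - 2 \cdot 64^{2}\right)^{2} = \left(10 - 8192\right)^{2} = \left(-8182\right)^{2} = 66945124$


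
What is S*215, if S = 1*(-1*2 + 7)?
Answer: 1075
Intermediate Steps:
S = 5 (S = 1*(-2 + 7) = 1*5 = 5)
S*215 = 5*215 = 1075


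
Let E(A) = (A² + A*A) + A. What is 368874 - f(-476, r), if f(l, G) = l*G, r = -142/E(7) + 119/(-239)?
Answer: 1319255846/3585 ≈ 3.6799e+5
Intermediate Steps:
E(A) = A + 2*A² (E(A) = (A² + A²) + A = 2*A² + A = A + 2*A²)
r = -46433/25095 (r = -142*1/(7*(1 + 2*7)) + 119/(-239) = -142*1/(7*(1 + 14)) + 119*(-1/239) = -142/(7*15) - 119/239 = -142/105 - 119/239 = -46433/25095 ≈ -1.8503)
f(l, G) = G*l
368874 - f(-476, r) = 368874 - (-46433)*(-476)/25095 = 368874 - 1*3157444/3585 = 368874 - 3157444/3585 = 1319255846/3585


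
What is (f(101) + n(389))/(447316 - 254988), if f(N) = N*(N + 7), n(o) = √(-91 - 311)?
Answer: 2727/48082 + I*√402/192328 ≈ 0.056716 + 0.00010425*I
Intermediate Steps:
n(o) = I*√402 (n(o) = √(-402) = I*√402)
f(N) = N*(7 + N)
(f(101) + n(389))/(447316 - 254988) = (101*(7 + 101) + I*√402)/(447316 - 254988) = (101*108 + I*√402)/192328 = (10908 + I*√402)*(1/192328) = 2727/48082 + I*√402/192328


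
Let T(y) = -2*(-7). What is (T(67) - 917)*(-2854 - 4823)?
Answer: 6932331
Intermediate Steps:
T(y) = 14
(T(67) - 917)*(-2854 - 4823) = (14 - 917)*(-2854 - 4823) = -903*(-7677) = 6932331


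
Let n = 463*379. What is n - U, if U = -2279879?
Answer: 2455356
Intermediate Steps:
n = 175477
n - U = 175477 - 1*(-2279879) = 175477 + 2279879 = 2455356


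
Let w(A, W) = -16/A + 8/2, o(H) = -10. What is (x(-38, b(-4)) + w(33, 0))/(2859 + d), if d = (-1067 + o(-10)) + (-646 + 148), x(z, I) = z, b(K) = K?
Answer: -569/21186 ≈ -0.026857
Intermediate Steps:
w(A, W) = 4 - 16/A (w(A, W) = -16/A + 8*(½) = -16/A + 4 = 4 - 16/A)
d = -1575 (d = (-1067 - 10) + (-646 + 148) = -1077 - 498 = -1575)
(x(-38, b(-4)) + w(33, 0))/(2859 + d) = (-38 + (4 - 16/33))/(2859 - 1575) = (-38 + (4 - 16*1/33))/1284 = (-38 + (4 - 16/33))*(1/1284) = (-38 + 116/33)*(1/1284) = -1138/33*1/1284 = -569/21186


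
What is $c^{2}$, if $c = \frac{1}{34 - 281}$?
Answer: $\frac{1}{61009} \approx 1.6391 \cdot 10^{-5}$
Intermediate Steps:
$c = - \frac{1}{247}$ ($c = \frac{1}{-247} = - \frac{1}{247} \approx -0.0040486$)
$c^{2} = \left(- \frac{1}{247}\right)^{2} = \frac{1}{61009}$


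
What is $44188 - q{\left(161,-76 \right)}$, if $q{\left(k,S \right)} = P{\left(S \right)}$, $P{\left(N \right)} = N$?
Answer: $44264$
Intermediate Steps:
$q{\left(k,S \right)} = S$
$44188 - q{\left(161,-76 \right)} = 44188 - -76 = 44188 + 76 = 44264$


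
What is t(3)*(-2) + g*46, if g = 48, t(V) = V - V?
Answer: 2208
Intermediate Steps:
t(V) = 0
t(3)*(-2) + g*46 = 0*(-2) + 48*46 = 0 + 2208 = 2208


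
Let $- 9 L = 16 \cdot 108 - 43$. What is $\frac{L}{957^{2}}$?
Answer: $- \frac{1685}{8242641} \approx -0.00020442$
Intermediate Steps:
$L = - \frac{1685}{9}$ ($L = - \frac{16 \cdot 108 - 43}{9} = - \frac{1728 - 43}{9} = \left(- \frac{1}{9}\right) 1685 = - \frac{1685}{9} \approx -187.22$)
$\frac{L}{957^{2}} = - \frac{1685}{9 \cdot 957^{2}} = - \frac{1685}{9 \cdot 915849} = \left(- \frac{1685}{9}\right) \frac{1}{915849} = - \frac{1685}{8242641}$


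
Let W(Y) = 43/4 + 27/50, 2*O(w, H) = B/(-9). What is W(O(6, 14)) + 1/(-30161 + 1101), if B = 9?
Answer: 410108/36325 ≈ 11.290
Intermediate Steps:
O(w, H) = -½ (O(w, H) = (9/(-9))/2 = (9*(-⅑))/2 = (½)*(-1) = -½)
W(Y) = 1129/100 (W(Y) = 43*(¼) + 27*(1/50) = 43/4 + 27/50 = 1129/100)
W(O(6, 14)) + 1/(-30161 + 1101) = 1129/100 + 1/(-30161 + 1101) = 1129/100 + 1/(-29060) = 1129/100 - 1/29060 = 410108/36325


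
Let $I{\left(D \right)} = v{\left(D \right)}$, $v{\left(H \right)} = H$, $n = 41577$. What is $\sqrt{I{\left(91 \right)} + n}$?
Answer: $2 \sqrt{10417} \approx 204.13$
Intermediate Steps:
$I{\left(D \right)} = D$
$\sqrt{I{\left(91 \right)} + n} = \sqrt{91 + 41577} = \sqrt{41668} = 2 \sqrt{10417}$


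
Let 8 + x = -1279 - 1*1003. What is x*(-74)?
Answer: 169460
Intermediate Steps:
x = -2290 (x = -8 + (-1279 - 1*1003) = -8 + (-1279 - 1003) = -8 - 2282 = -2290)
x*(-74) = -2290*(-74) = 169460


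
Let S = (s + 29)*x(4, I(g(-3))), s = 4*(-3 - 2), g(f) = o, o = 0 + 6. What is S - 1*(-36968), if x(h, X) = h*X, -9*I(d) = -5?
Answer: 36988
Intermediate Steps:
o = 6
g(f) = 6
I(d) = 5/9 (I(d) = -⅑*(-5) = 5/9)
x(h, X) = X*h
s = -20 (s = 4*(-5) = -20)
S = 20 (S = (-20 + 29)*((5/9)*4) = 9*(20/9) = 20)
S - 1*(-36968) = 20 - 1*(-36968) = 20 + 36968 = 36988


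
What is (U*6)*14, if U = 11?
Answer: 924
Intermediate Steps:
(U*6)*14 = (11*6)*14 = 66*14 = 924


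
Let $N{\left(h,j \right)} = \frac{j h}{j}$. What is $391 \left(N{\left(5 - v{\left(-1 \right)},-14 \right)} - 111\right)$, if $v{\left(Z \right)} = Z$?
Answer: $-41055$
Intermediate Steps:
$N{\left(h,j \right)} = h$ ($N{\left(h,j \right)} = \frac{h j}{j} = h$)
$391 \left(N{\left(5 - v{\left(-1 \right)},-14 \right)} - 111\right) = 391 \left(\left(5 - -1\right) - 111\right) = 391 \left(\left(5 + 1\right) - 111\right) = 391 \left(6 - 111\right) = 391 \left(-105\right) = -41055$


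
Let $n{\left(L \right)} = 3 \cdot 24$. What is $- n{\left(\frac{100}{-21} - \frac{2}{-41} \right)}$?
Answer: $-72$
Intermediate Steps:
$n{\left(L \right)} = 72$
$- n{\left(\frac{100}{-21} - \frac{2}{-41} \right)} = \left(-1\right) 72 = -72$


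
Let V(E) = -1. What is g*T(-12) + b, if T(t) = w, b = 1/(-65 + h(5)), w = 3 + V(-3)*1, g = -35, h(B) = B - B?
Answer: -4551/65 ≈ -70.015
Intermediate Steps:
h(B) = 0
w = 2 (w = 3 - 1*1 = 3 - 1 = 2)
b = -1/65 (b = 1/(-65 + 0) = 1/(-65) = -1/65 ≈ -0.015385)
T(t) = 2
g*T(-12) + b = -35*2 - 1/65 = -70 - 1/65 = -4551/65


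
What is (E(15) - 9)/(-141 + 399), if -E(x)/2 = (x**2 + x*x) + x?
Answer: -313/86 ≈ -3.6395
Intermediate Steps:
E(x) = -4*x**2 - 2*x (E(x) = -2*((x**2 + x*x) + x) = -2*((x**2 + x**2) + x) = -2*(2*x**2 + x) = -2*(x + 2*x**2) = -4*x**2 - 2*x)
(E(15) - 9)/(-141 + 399) = (-2*15*(1 + 2*15) - 9)/(-141 + 399) = (-2*15*(1 + 30) - 9)/258 = (-2*15*31 - 9)*(1/258) = (-930 - 9)*(1/258) = -939*1/258 = -313/86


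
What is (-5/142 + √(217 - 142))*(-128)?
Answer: 320/71 - 640*√3 ≈ -1104.0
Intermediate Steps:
(-5/142 + √(217 - 142))*(-128) = (-5*1/142 + √75)*(-128) = (-5/142 + 5*√3)*(-128) = 320/71 - 640*√3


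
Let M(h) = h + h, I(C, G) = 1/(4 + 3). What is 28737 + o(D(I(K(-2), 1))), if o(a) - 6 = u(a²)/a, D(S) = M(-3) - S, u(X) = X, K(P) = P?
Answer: 201158/7 ≈ 28737.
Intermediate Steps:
I(C, G) = ⅐ (I(C, G) = 1/7 = ⅐)
M(h) = 2*h
D(S) = -6 - S (D(S) = 2*(-3) - S = -6 - S)
o(a) = 6 + a (o(a) = 6 + a²/a = 6 + a)
28737 + o(D(I(K(-2), 1))) = 28737 + (6 + (-6 - 1*⅐)) = 28737 + (6 + (-6 - ⅐)) = 28737 + (6 - 43/7) = 28737 - ⅐ = 201158/7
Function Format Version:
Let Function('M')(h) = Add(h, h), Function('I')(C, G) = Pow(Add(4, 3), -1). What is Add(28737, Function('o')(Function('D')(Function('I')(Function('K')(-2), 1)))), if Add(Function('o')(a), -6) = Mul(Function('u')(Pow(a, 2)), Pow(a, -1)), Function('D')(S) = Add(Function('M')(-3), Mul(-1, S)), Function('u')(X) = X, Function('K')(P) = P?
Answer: Rational(201158, 7) ≈ 28737.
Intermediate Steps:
Function('I')(C, G) = Rational(1, 7) (Function('I')(C, G) = Pow(7, -1) = Rational(1, 7))
Function('M')(h) = Mul(2, h)
Function('D')(S) = Add(-6, Mul(-1, S)) (Function('D')(S) = Add(Mul(2, -3), Mul(-1, S)) = Add(-6, Mul(-1, S)))
Function('o')(a) = Add(6, a) (Function('o')(a) = Add(6, Mul(Pow(a, 2), Pow(a, -1))) = Add(6, a))
Add(28737, Function('o')(Function('D')(Function('I')(Function('K')(-2), 1)))) = Add(28737, Add(6, Add(-6, Mul(-1, Rational(1, 7))))) = Add(28737, Add(6, Add(-6, Rational(-1, 7)))) = Add(28737, Add(6, Rational(-43, 7))) = Add(28737, Rational(-1, 7)) = Rational(201158, 7)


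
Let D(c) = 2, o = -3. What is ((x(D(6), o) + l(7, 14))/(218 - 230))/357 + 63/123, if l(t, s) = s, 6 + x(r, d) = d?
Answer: 89759/175644 ≈ 0.51103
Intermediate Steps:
x(r, d) = -6 + d
((x(D(6), o) + l(7, 14))/(218 - 230))/357 + 63/123 = (((-6 - 3) + 14)/(218 - 230))/357 + 63/123 = ((-9 + 14)/(-12))*(1/357) + 63*(1/123) = (5*(-1/12))*(1/357) + 21/41 = -5/12*1/357 + 21/41 = -5/4284 + 21/41 = 89759/175644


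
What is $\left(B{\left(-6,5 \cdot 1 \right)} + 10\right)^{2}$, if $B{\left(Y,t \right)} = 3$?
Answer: $169$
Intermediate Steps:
$\left(B{\left(-6,5 \cdot 1 \right)} + 10\right)^{2} = \left(3 + 10\right)^{2} = 13^{2} = 169$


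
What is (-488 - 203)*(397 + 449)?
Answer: -584586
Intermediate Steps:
(-488 - 203)*(397 + 449) = -691*846 = -584586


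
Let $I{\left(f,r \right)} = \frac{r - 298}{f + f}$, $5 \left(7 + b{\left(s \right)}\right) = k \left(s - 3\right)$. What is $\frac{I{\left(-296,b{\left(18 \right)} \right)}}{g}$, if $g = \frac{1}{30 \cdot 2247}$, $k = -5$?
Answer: $\frac{1348200}{37} \approx 36438.0$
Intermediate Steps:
$b{\left(s \right)} = -4 - s$ ($b{\left(s \right)} = -7 + \frac{\left(-5\right) \left(s - 3\right)}{5} = -7 + \frac{\left(-5\right) \left(-3 + s\right)}{5} = -7 + \frac{15 - 5 s}{5} = -7 - \left(-3 + s\right) = -4 - s$)
$g = \frac{1}{67410} \approx 1.4835 \cdot 10^{-5}$
$I{\left(f,r \right)} = \frac{-298 + r}{2 f}$
$\frac{I{\left(-296,b{\left(18 \right)} \right)}}{g} = \frac{-298 - 22}{2 \left(-296\right)} \frac{1}{\frac{1}{67410}} = \frac{1}{2} \left(- \frac{1}{296}\right) \left(-298 - 22\right) 67410 = \frac{1}{2} \left(- \frac{1}{296}\right) \left(-320\right) 67410 = \frac{20}{37} \cdot 67410 = \frac{1348200}{37}$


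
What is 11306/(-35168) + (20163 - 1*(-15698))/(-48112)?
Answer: -28204905/26437544 ≈ -1.0669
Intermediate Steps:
11306/(-35168) + (20163 - 1*(-15698))/(-48112) = 11306*(-1/35168) + (20163 + 15698)*(-1/48112) = -5653/17584 + 35861*(-1/48112) = -5653/17584 - 35861/48112 = -28204905/26437544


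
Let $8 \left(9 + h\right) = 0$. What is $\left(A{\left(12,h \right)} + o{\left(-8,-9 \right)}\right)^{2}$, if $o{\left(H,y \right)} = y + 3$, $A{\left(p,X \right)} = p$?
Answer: $36$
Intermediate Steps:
$h = -9$ ($h = -9 + \frac{1}{8} \cdot 0 = -9 + 0 = -9$)
$o{\left(H,y \right)} = 3 + y$
$\left(A{\left(12,h \right)} + o{\left(-8,-9 \right)}\right)^{2} = \left(12 + \left(3 - 9\right)\right)^{2} = \left(12 - 6\right)^{2} = 6^{2} = 36$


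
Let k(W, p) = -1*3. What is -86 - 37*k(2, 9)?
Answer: 25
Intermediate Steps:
k(W, p) = -3
-86 - 37*k(2, 9) = -86 - 37*(-3) = -86 + 111 = 25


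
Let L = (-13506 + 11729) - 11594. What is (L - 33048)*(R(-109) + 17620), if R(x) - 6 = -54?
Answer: -815674668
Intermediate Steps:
R(x) = -48 (R(x) = 6 - 54 = -48)
L = -13371 (L = -1777 - 11594 = -13371)
(L - 33048)*(R(-109) + 17620) = (-13371 - 33048)*(-48 + 17620) = -46419*17572 = -815674668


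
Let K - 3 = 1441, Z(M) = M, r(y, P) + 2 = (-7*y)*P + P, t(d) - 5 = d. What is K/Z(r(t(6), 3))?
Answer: -722/115 ≈ -6.2783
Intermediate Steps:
t(d) = 5 + d
r(y, P) = -2 + P - 7*P*y (r(y, P) = -2 + ((-7*y)*P + P) = -2 + (-7*P*y + P) = -2 + (P - 7*P*y) = -2 + P - 7*P*y)
K = 1444 (K = 3 + 1441 = 1444)
K/Z(r(t(6), 3)) = 1444/(-2 + 3 - 7*3*(5 + 6)) = 1444/(-2 + 3 - 7*3*11) = 1444/(-2 + 3 - 231) = 1444/(-230) = 1444*(-1/230) = -722/115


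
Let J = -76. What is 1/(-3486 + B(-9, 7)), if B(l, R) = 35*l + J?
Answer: -1/3877 ≈ -0.00025793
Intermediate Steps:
B(l, R) = -76 + 35*l (B(l, R) = 35*l - 76 = -76 + 35*l)
1/(-3486 + B(-9, 7)) = 1/(-3486 + (-76 + 35*(-9))) = 1/(-3486 + (-76 - 315)) = 1/(-3486 - 391) = 1/(-3877) = -1/3877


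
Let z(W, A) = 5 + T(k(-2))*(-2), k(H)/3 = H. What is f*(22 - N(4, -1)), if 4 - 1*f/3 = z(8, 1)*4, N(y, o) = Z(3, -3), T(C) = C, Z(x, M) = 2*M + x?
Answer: -4800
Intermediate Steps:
k(H) = 3*H
Z(x, M) = x + 2*M
N(y, o) = -3 (N(y, o) = 3 + 2*(-3) = 3 - 6 = -3)
z(W, A) = 17 (z(W, A) = 5 + (3*(-2))*(-2) = 5 - 6*(-2) = 5 + 12 = 17)
f = -192 (f = 12 - 51*4 = 12 - 3*68 = 12 - 204 = -192)
f*(22 - N(4, -1)) = -192*(22 - 1*(-3)) = -192*(22 + 3) = -192*25 = -4800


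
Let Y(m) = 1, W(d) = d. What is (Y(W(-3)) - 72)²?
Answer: 5041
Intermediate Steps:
(Y(W(-3)) - 72)² = (1 - 72)² = (-71)² = 5041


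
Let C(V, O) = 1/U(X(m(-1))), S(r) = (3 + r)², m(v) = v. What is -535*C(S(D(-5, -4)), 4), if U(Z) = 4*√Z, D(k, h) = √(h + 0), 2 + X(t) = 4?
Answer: -535*√2/8 ≈ -94.576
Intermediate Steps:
X(t) = 2 (X(t) = -2 + 4 = 2)
D(k, h) = √h
C(V, O) = √2/8 (C(V, O) = 1/(4*√2) = √2/8)
-535*C(S(D(-5, -4)), 4) = -535*√2/8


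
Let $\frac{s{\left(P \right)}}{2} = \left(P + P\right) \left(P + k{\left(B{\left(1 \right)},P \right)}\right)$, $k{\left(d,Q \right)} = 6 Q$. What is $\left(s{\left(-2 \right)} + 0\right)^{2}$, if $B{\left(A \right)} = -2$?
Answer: $12544$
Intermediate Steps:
$s{\left(P \right)} = 28 P^{2}$ ($s{\left(P \right)} = 2 \left(P + P\right) \left(P + 6 P\right) = 2 \cdot 2 P 7 P = 2 \cdot 14 P^{2} = 28 P^{2}$)
$\left(s{\left(-2 \right)} + 0\right)^{2} = \left(28 \left(-2\right)^{2} + 0\right)^{2} = \left(28 \cdot 4 + 0\right)^{2} = \left(112 + 0\right)^{2} = 112^{2} = 12544$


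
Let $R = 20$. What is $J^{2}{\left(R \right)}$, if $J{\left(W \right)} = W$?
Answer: $400$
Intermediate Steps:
$J^{2}{\left(R \right)} = 20^{2} = 400$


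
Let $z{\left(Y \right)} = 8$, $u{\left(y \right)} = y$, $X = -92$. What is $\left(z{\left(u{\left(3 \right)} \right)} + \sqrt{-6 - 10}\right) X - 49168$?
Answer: $-49904 - 368 i \approx -49904.0 - 368.0 i$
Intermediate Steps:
$\left(z{\left(u{\left(3 \right)} \right)} + \sqrt{-6 - 10}\right) X - 49168 = \left(8 + \sqrt{-6 - 10}\right) \left(-92\right) - 49168 = \left(8 + \sqrt{-16}\right) \left(-92\right) - 49168 = \left(8 + 4 i\right) \left(-92\right) - 49168 = \left(-736 - 368 i\right) - 49168 = -49904 - 368 i$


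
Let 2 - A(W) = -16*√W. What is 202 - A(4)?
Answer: 168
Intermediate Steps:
A(W) = 2 + 16*√W (A(W) = 2 - (-16)*√W = 2 + 16*√W)
202 - A(4) = 202 - (2 + 16*√4) = 202 - (2 + 16*2) = 202 - (2 + 32) = 202 - 1*34 = 202 - 34 = 168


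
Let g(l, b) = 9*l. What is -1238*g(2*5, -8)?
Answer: -111420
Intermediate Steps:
-1238*g(2*5, -8) = -11142*2*5 = -11142*10 = -1238*90 = -111420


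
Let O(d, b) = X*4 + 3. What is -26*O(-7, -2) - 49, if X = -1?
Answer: -23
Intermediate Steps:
O(d, b) = -1 (O(d, b) = -1*4 + 3 = -4 + 3 = -1)
-26*O(-7, -2) - 49 = -26*(-1) - 49 = 26 - 49 = -23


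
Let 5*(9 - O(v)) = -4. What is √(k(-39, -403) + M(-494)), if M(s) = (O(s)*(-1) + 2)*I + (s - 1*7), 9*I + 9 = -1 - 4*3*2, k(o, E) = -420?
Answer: I*√200595/15 ≈ 29.859*I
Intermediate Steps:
O(v) = 49/5 (O(v) = 9 - ⅕*(-4) = 9 + ⅘ = 49/5)
I = -34/9 (I = -1 + (-1 - 4*3*2)/9 = -1 + (-1 - 12*2)/9 = -1 + (-1 - 24)/9 = -1 + (⅑)*(-25) = -1 - 25/9 = -34/9 ≈ -3.7778)
M(s) = 337/15 + s (M(s) = ((49/5)*(-1) + 2)*(-34/9) + (s - 1*7) = (-49/5 + 2)*(-34/9) + (s - 7) = -39/5*(-34/9) + (-7 + s) = 442/15 + (-7 + s) = 337/15 + s)
√(k(-39, -403) + M(-494)) = √(-420 + (337/15 - 494)) = √(-420 - 7073/15) = √(-13373/15) = I*√200595/15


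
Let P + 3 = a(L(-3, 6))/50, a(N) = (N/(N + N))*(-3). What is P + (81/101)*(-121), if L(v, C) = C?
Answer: -1010703/10100 ≈ -100.07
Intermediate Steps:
a(N) = -3/2 (a(N) = (N/((2*N)))*(-3) = ((1/(2*N))*N)*(-3) = (1/2)*(-3) = -3/2)
P = -303/100 (P = -3 - 3/2/50 = -3 - 3/2*1/50 = -3 - 3/100 = -303/100 ≈ -3.0300)
P + (81/101)*(-121) = -303/100 + (81/101)*(-121) = -303/100 - 9801/101 = -1010703/10100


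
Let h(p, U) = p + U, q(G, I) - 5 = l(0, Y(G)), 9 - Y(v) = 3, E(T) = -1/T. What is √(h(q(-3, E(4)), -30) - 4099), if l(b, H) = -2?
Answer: I*√4126 ≈ 64.234*I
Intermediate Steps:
Y(v) = 6 (Y(v) = 9 - 1*3 = 9 - 3 = 6)
q(G, I) = 3 (q(G, I) = 5 - 2 = 3)
h(p, U) = U + p
√(h(q(-3, E(4)), -30) - 4099) = √((-30 + 3) - 4099) = √(-27 - 4099) = √(-4126) = I*√4126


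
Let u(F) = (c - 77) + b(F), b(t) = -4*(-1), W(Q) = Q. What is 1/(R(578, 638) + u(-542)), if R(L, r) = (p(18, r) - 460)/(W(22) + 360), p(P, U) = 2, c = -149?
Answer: -191/42631 ≈ -0.0044803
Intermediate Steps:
b(t) = 4
u(F) = -222 (u(F) = (-149 - 77) + 4 = -226 + 4 = -222)
R(L, r) = -229/191 (R(L, r) = (2 - 460)/(22 + 360) = -458/382 = -458*1/382 = -229/191)
1/(R(578, 638) + u(-542)) = 1/(-229/191 - 222) = 1/(-42631/191) = -191/42631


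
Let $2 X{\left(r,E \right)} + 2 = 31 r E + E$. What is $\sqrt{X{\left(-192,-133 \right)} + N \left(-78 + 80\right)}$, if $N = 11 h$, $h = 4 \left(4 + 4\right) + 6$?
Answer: $\frac{\sqrt{1586306}}{2} \approx 629.74$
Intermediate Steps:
$h = 38$ ($h = 4 \cdot 8 + 6 = 32 + 6 = 38$)
$N = 418$ ($N = 11 \cdot 38 = 418$)
$X{\left(r,E \right)} = -1 + \frac{E}{2} + \frac{31 E r}{2}$ ($X{\left(r,E \right)} = -1 + \frac{31 r E + E}{2} = -1 + \frac{31 E r + E}{2} = -1 + \frac{E + 31 E r}{2} = -1 + \left(\frac{E}{2} + \frac{31 E r}{2}\right) = -1 + \frac{E}{2} + \frac{31 E r}{2}$)
$\sqrt{X{\left(-192,-133 \right)} + N \left(-78 + 80\right)} = \sqrt{\left(-1 + \frac{1}{2} \left(-133\right) + \frac{31}{2} \left(-133\right) \left(-192\right)\right) + 418 \left(-78 + 80\right)} = \sqrt{\left(-1 - \frac{133}{2} + 395808\right) + 418 \cdot 2} = \sqrt{\frac{791481}{2} + 836} = \sqrt{\frac{793153}{2}} = \frac{\sqrt{1586306}}{2}$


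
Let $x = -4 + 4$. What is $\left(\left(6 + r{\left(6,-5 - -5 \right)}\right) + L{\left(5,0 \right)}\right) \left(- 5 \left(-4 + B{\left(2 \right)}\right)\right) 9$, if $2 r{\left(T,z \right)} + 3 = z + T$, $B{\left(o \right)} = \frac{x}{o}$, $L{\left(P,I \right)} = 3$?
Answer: $1890$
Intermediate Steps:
$x = 0$
$B{\left(o \right)} = 0$ ($B{\left(o \right)} = \frac{0}{o} = 0$)
$r{\left(T,z \right)} = - \frac{3}{2} + \frac{T}{2} + \frac{z}{2}$ ($r{\left(T,z \right)} = - \frac{3}{2} + \frac{z + T}{2} = - \frac{3}{2} + \frac{T + z}{2} = - \frac{3}{2} + \left(\frac{T}{2} + \frac{z}{2}\right) = - \frac{3}{2} + \frac{T}{2} + \frac{z}{2}$)
$\left(\left(6 + r{\left(6,-5 - -5 \right)}\right) + L{\left(5,0 \right)}\right) \left(- 5 \left(-4 + B{\left(2 \right)}\right)\right) 9 = \left(\left(6 + \left(- \frac{3}{2} + \frac{1}{2} \cdot 6 + \frac{-5 - -5}{2}\right)\right) + 3\right) \left(- 5 \left(-4 + 0\right)\right) 9 = \left(\left(6 + \left(- \frac{3}{2} + 3 + \frac{-5 + 5}{2}\right)\right) + 3\right) \left(\left(-5\right) \left(-4\right)\right) 9 = \left(\left(6 + \left(- \frac{3}{2} + 3 + \frac{1}{2} \cdot 0\right)\right) + 3\right) 20 \cdot 9 = \left(\left(6 + \left(- \frac{3}{2} + 3 + 0\right)\right) + 3\right) 20 \cdot 9 = \left(\left(6 + \frac{3}{2}\right) + 3\right) 20 \cdot 9 = \left(\frac{15}{2} + 3\right) 20 \cdot 9 = \frac{21}{2} \cdot 20 \cdot 9 = 210 \cdot 9 = 1890$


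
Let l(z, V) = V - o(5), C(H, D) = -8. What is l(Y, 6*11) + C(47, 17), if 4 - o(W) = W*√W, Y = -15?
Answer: 54 + 5*√5 ≈ 65.180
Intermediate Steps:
o(W) = 4 - W^(3/2) (o(W) = 4 - W*√W = 4 - W^(3/2))
l(z, V) = -4 + V + 5*√5 (l(z, V) = V - (4 - 5^(3/2)) = V - (4 - 5*√5) = V + (-4 + 5*√5) = -4 + V + 5*√5)
l(Y, 6*11) + C(47, 17) = (-4 + 6*11 + 5*√5) - 8 = (-4 + 66 + 5*√5) - 8 = (62 + 5*√5) - 8 = 54 + 5*√5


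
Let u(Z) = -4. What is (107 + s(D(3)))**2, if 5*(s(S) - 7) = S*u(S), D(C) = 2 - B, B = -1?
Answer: 311364/25 ≈ 12455.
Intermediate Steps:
D(C) = 3 (D(C) = 2 - 1*(-1) = 2 + 1 = 3)
s(S) = 7 - 4*S/5 (s(S) = 7 + (S*(-4))/5 = 7 + (-4*S)/5 = 7 - 4*S/5)
(107 + s(D(3)))**2 = (107 + (7 - 4/5*3))**2 = (107 + (7 - 12/5))**2 = (107 + 23/5)**2 = (558/5)**2 = 311364/25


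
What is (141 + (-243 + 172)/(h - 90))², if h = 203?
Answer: 251603044/12769 ≈ 19704.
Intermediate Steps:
(141 + (-243 + 172)/(h - 90))² = (141 + (-243 + 172)/(203 - 90))² = (141 - 71/113)² = (15862/113)² = 251603044/12769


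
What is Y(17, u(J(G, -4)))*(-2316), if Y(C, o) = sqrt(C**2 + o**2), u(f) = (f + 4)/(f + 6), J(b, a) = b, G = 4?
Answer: -2316*sqrt(7241)/5 ≈ -39416.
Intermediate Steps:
u(f) = (4 + f)/(6 + f)
Y(17, u(J(G, -4)))*(-2316) = sqrt(17**2 + ((4 + 4)/(6 + 4))**2)*(-2316) = sqrt(289 + (8/10)**2)*(-2316) = sqrt(289 + ((1/10)*8)**2)*(-2316) = sqrt(289 + (4/5)**2)*(-2316) = sqrt(289 + 16/25)*(-2316) = sqrt(7241/25)*(-2316) = (sqrt(7241)/5)*(-2316) = -2316*sqrt(7241)/5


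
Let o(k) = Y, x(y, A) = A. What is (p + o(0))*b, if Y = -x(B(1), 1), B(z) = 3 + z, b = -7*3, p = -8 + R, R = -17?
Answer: 546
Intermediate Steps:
p = -25 (p = -8 - 17 = -25)
b = -21
Y = -1 (Y = -1*1 = -1)
o(k) = -1
(p + o(0))*b = (-25 - 1)*(-21) = -26*(-21) = 546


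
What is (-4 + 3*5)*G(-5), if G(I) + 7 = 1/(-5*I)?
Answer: -1914/25 ≈ -76.560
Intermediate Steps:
G(I) = -7 - 1/(5*I) (G(I) = -7 + 1/(-5*I) = -7 - 1/(5*I))
(-4 + 3*5)*G(-5) = (-4 + 3*5)*(-7 - 1/5/(-5)) = (-4 + 15)*(-7 - 1/5*(-1/5)) = 11*(-7 + 1/25) = 11*(-174/25) = -1914/25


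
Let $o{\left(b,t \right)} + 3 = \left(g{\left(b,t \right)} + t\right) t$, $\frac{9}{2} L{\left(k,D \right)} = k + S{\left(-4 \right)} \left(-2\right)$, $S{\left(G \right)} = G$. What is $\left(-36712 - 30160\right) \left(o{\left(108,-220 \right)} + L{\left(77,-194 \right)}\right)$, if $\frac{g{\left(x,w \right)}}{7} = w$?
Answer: $- \frac{233045108296}{9} \approx -2.5894 \cdot 10^{10}$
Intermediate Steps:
$g{\left(x,w \right)} = 7 w$
$L{\left(k,D \right)} = \frac{16}{9} + \frac{2 k}{9}$ ($L{\left(k,D \right)} = \frac{2 \left(k - -8\right)}{9} = \frac{2 \left(k + 8\right)}{9} = \frac{2 \left(8 + k\right)}{9} = \frac{16}{9} + \frac{2 k}{9}$)
$o{\left(b,t \right)} = -3 + 8 t^{2}$ ($o{\left(b,t \right)} = -3 + \left(7 t + t\right) t = -3 + 8 t t = -3 + 8 t^{2}$)
$\left(-36712 - 30160\right) \left(o{\left(108,-220 \right)} + L{\left(77,-194 \right)}\right) = \left(-36712 - 30160\right) \left(\left(-3 + 8 \left(-220\right)^{2}\right) + \left(\frac{16}{9} + \frac{2}{9} \cdot 77\right)\right) = - 66872 \left(\left(-3 + 8 \cdot 48400\right) + \left(\frac{16}{9} + \frac{154}{9}\right)\right) = - 66872 \left(\left(-3 + 387200\right) + \frac{170}{9}\right) = - 66872 \left(387197 + \frac{170}{9}\right) = \left(-66872\right) \frac{3484943}{9} = - \frac{233045108296}{9}$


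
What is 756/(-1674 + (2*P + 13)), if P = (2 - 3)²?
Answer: -36/79 ≈ -0.45570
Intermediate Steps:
P = 1 (P = (-1)² = 1)
756/(-1674 + (2*P + 13)) = 756/(-1674 + (2*1 + 13)) = 756/(-1674 + (2 + 13)) = 756/(-1674 + 15) = 756/(-1659) = 756*(-1/1659) = -36/79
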